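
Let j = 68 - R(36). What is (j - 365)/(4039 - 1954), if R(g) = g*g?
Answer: -531/695 ≈ -0.76403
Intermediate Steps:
R(g) = g²
j = -1228 (j = 68 - 1*36² = 68 - 1*1296 = 68 - 1296 = -1228)
(j - 365)/(4039 - 1954) = (-1228 - 365)/(4039 - 1954) = -1593/2085 = -1593*1/2085 = -531/695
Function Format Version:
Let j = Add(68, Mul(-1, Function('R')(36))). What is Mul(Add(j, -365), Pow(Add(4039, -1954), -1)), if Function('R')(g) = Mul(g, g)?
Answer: Rational(-531, 695) ≈ -0.76403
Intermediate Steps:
Function('R')(g) = Pow(g, 2)
j = -1228 (j = Add(68, Mul(-1, Pow(36, 2))) = Add(68, Mul(-1, 1296)) = Add(68, -1296) = -1228)
Mul(Add(j, -365), Pow(Add(4039, -1954), -1)) = Mul(Add(-1228, -365), Pow(Add(4039, -1954), -1)) = Mul(-1593, Pow(2085, -1)) = Mul(-1593, Rational(1, 2085)) = Rational(-531, 695)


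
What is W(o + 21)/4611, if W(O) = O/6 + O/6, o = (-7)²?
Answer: 70/13833 ≈ 0.0050604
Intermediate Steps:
o = 49
W(O) = O/3 (W(O) = O*(⅙) + O*(⅙) = O/6 + O/6 = O/3)
W(o + 21)/4611 = ((49 + 21)/3)/4611 = ((⅓)*70)*(1/4611) = (70/3)*(1/4611) = 70/13833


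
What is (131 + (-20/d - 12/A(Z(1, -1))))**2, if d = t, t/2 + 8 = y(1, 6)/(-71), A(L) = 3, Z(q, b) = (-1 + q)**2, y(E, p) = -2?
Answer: 1317399616/80089 ≈ 16449.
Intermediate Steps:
t = -1132/71 (t = -16 + 2*(-2/(-71)) = -16 + 2*(-2*(-1/71)) = -16 + 2*(2/71) = -16 + 4/71 = -1132/71 ≈ -15.944)
d = -1132/71 ≈ -15.944
(131 + (-20/d - 12/A(Z(1, -1))))**2 = (131 + (-20/(-1132/71) - 12/3))**2 = (131 + (-20*(-71/1132) - 12*1/3))**2 = (131 + (355/283 - 4))**2 = (131 - 777/283)**2 = (36296/283)**2 = 1317399616/80089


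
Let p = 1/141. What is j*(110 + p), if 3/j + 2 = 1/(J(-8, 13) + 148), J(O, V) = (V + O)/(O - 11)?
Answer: -43539377/262965 ≈ -165.57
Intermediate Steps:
J(O, V) = (O + V)/(-11 + O)
j = -2807/1865 (j = 3/(-2 + 1/((-8 + 13)/(-11 - 8) + 148)) = 3/(-2 + 1/(5/(-19) + 148)) = 3/(-2 + 1/(-1/19*5 + 148)) = 3/(-2 + 1/(-5/19 + 148)) = 3/(-2 + 1/(2807/19)) = 3/(-2 + 19/2807) = 3/(-5595/2807) = 3*(-2807/5595) = -2807/1865 ≈ -1.5051)
p = 1/141 ≈ 0.0070922
j*(110 + p) = -2807*(110 + 1/141)/1865 = -2807/1865*15511/141 = -43539377/262965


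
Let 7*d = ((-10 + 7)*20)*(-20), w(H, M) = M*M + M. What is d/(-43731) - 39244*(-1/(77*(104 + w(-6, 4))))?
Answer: 20411221/4970757 ≈ 4.1063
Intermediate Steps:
w(H, M) = M + M² (w(H, M) = M² + M = M + M²)
d = 1200/7 (d = (((-10 + 7)*20)*(-20))/7 = (-3*20*(-20))/7 = (-60*(-20))/7 = (⅐)*1200 = 1200/7 ≈ 171.43)
d/(-43731) - 39244*(-1/(77*(104 + w(-6, 4)))) = (1200/7)/(-43731) - 39244*(-1/(77*(104 + 4*(1 + 4)))) = (1200/7)*(-1/43731) - 39244*(-1/(77*(104 + 4*5))) = -400/102039 - 39244*(-1/(77*(104 + 20))) = -400/102039 - 39244/((-77*124)) = -400/102039 - 39244/(-9548) = -400/102039 - 39244*(-1/9548) = -400/102039 + 9811/2387 = 20411221/4970757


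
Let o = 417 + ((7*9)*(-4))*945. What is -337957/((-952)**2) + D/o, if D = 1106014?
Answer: -1082725064167/215449305792 ≈ -5.0254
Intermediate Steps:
o = -237723 (o = 417 + (63*(-4))*945 = 417 - 252*945 = 417 - 238140 = -237723)
-337957/((-952)**2) + D/o = -337957/((-952)**2) + 1106014/(-237723) = -337957/906304 + 1106014*(-1/237723) = -337957*1/906304 - 1106014/237723 = -337957/906304 - 1106014/237723 = -1082725064167/215449305792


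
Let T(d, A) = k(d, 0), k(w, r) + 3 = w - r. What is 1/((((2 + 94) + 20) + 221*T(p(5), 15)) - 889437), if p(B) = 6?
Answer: -1/888658 ≈ -1.1253e-6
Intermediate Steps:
k(w, r) = -3 + w - r (k(w, r) = -3 + (w - r) = -3 + w - r)
T(d, A) = -3 + d (T(d, A) = -3 + d - 1*0 = -3 + d + 0 = -3 + d)
1/((((2 + 94) + 20) + 221*T(p(5), 15)) - 889437) = 1/((((2 + 94) + 20) + 221*(-3 + 6)) - 889437) = 1/(((96 + 20) + 221*3) - 889437) = 1/((116 + 663) - 889437) = 1/(779 - 889437) = 1/(-888658) = -1/888658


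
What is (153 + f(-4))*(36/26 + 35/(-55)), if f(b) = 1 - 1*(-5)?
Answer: 17013/143 ≈ 118.97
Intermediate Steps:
f(b) = 6 (f(b) = 1 + 5 = 6)
(153 + f(-4))*(36/26 + 35/(-55)) = (153 + 6)*(36/26 + 35/(-55)) = 159*(36*(1/26) + 35*(-1/55)) = 159*(18/13 - 7/11) = 159*(107/143) = 17013/143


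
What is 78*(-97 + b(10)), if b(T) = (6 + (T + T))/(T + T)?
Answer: -37323/5 ≈ -7464.6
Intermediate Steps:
b(T) = (6 + 2*T)/(2*T) (b(T) = (6 + 2*T)/((2*T)) = (6 + 2*T)*(1/(2*T)) = (6 + 2*T)/(2*T))
78*(-97 + b(10)) = 78*(-97 + (3 + 10)/10) = 78*(-97 + (⅒)*13) = 78*(-97 + 13/10) = 78*(-957/10) = -37323/5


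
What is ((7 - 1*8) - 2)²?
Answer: 9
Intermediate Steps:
((7 - 1*8) - 2)² = ((7 - 8) - 2)² = (-1 - 2)² = (-3)² = 9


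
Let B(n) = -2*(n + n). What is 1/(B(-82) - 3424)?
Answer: -1/3096 ≈ -0.00032300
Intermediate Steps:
B(n) = -4*n
1/(B(-82) - 3424) = 1/(-4*(-82) - 3424) = 1/(328 - 3424) = 1/(-3096) = -1/3096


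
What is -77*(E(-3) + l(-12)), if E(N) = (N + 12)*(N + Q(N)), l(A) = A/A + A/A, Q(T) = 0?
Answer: 1925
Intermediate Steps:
l(A) = 2 (l(A) = 1 + 1 = 2)
E(N) = N*(12 + N) (E(N) = (N + 12)*(N + 0) = (12 + N)*N = N*(12 + N))
-77*(E(-3) + l(-12)) = -77*(-3*(12 - 3) + 2) = -77*(-3*9 + 2) = -77*(-27 + 2) = -77*(-25) = 1925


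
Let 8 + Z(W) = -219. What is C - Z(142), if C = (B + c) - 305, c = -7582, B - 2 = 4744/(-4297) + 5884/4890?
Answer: -80455168876/10506165 ≈ -7657.9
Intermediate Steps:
B = 22055024/10506165 (B = 2 + (4744/(-4297) + 5884/4890) = 2 + (4744*(-1/4297) + 5884*(1/4890)) = 2 + (-4744/4297 + 2942/2445) = 2 + 1042694/10506165 = 22055024/10506165 ≈ 2.0992)
Z(W) = -227 (Z(W) = -8 - 219 = -227)
C = -82840068331/10506165 (C = (22055024/10506165 - 7582) - 305 = -79635688006/10506165 - 305 = -82840068331/10506165 ≈ -7884.9)
C - Z(142) = -82840068331/10506165 - 1*(-227) = -82840068331/10506165 + 227 = -80455168876/10506165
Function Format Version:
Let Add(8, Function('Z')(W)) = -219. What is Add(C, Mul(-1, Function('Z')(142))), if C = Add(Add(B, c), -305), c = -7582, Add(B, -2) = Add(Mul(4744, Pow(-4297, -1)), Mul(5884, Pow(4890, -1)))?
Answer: Rational(-80455168876, 10506165) ≈ -7657.9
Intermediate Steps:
B = Rational(22055024, 10506165) (B = Add(2, Add(Mul(4744, Pow(-4297, -1)), Mul(5884, Pow(4890, -1)))) = Add(2, Add(Mul(4744, Rational(-1, 4297)), Mul(5884, Rational(1, 4890)))) = Add(2, Add(Rational(-4744, 4297), Rational(2942, 2445))) = Add(2, Rational(1042694, 10506165)) = Rational(22055024, 10506165) ≈ 2.0992)
Function('Z')(W) = -227 (Function('Z')(W) = Add(-8, -219) = -227)
C = Rational(-82840068331, 10506165) (C = Add(Add(Rational(22055024, 10506165), -7582), -305) = Add(Rational(-79635688006, 10506165), -305) = Rational(-82840068331, 10506165) ≈ -7884.9)
Add(C, Mul(-1, Function('Z')(142))) = Add(Rational(-82840068331, 10506165), Mul(-1, -227)) = Add(Rational(-82840068331, 10506165), 227) = Rational(-80455168876, 10506165)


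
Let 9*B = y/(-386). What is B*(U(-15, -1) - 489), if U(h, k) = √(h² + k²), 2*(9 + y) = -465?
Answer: -26243/772 + 161*√226/2316 ≈ -32.948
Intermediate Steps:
y = -483/2 (y = -9 + (½)*(-465) = -9 - 465/2 = -483/2 ≈ -241.50)
B = 161/2316 (B = (-483/2/(-386))/9 = (-483/2*(-1/386))/9 = (⅑)*(483/772) = 161/2316 ≈ 0.069516)
B*(U(-15, -1) - 489) = 161*(√((-15)² + (-1)²) - 489)/2316 = 161*(√(225 + 1) - 489)/2316 = 161*(√226 - 489)/2316 = 161*(-489 + √226)/2316 = -26243/772 + 161*√226/2316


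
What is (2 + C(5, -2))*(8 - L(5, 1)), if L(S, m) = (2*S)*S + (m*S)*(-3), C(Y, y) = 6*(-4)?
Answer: 594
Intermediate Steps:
C(Y, y) = -24
L(S, m) = 2*S² - 3*S*m (L(S, m) = 2*S² + (S*m)*(-3) = 2*S² - 3*S*m)
(2 + C(5, -2))*(8 - L(5, 1)) = (2 - 24)*(8 - 5*(-3*1 + 2*5)) = -22*(8 - 5*(-3 + 10)) = -22*(8 - 5*7) = -22*(8 - 1*35) = -22*(8 - 35) = -22*(-27) = 594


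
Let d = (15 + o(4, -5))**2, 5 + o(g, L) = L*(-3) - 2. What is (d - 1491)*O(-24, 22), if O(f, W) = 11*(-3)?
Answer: 31746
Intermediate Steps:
O(f, W) = -33
o(g, L) = -7 - 3*L (o(g, L) = -5 + (L*(-3) - 2) = -5 + (-3*L - 2) = -5 + (-2 - 3*L) = -7 - 3*L)
d = 529 (d = (15 + (-7 - 3*(-5)))**2 = (15 + (-7 + 15))**2 = (15 + 8)**2 = 23**2 = 529)
(d - 1491)*O(-24, 22) = (529 - 1491)*(-33) = -962*(-33) = 31746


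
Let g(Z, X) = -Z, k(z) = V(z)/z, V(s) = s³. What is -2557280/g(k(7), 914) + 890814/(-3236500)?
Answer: 4138296535057/79294250 ≈ 52189.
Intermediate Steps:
k(z) = z² (k(z) = z³/z = z²)
-2557280/g(k(7), 914) + 890814/(-3236500) = -2557280/((-1*7²)) + 890814/(-3236500) = -2557280/((-1*49)) + 890814*(-1/3236500) = -2557280/(-49) - 445407/1618250 = -2557280*(-1/49) - 445407/1618250 = 2557280/49 - 445407/1618250 = 4138296535057/79294250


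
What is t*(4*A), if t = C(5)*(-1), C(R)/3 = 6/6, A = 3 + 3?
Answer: -72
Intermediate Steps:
A = 6
C(R) = 3 (C(R) = 3*(6/6) = 3*(6*(1/6)) = 3*1 = 3)
t = -3 (t = 3*(-1) = -3)
t*(4*A) = -12*6 = -3*24 = -72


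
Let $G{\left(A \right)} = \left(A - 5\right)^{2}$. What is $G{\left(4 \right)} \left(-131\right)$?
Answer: $-131$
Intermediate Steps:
$G{\left(A \right)} = \left(-5 + A\right)^{2}$
$G{\left(4 \right)} \left(-131\right) = \left(-5 + 4\right)^{2} \left(-131\right) = \left(-1\right)^{2} \left(-131\right) = 1 \left(-131\right) = -131$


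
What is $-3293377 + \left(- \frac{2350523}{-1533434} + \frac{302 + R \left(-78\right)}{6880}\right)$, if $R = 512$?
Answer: $- \frac{1240902047102027}{376786640} \approx -3.2934 \cdot 10^{6}$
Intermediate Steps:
$-3293377 + \left(- \frac{2350523}{-1533434} + \frac{302 + R \left(-78\right)}{6880}\right) = -3293377 + \left(- \frac{2350523}{-1533434} + \frac{302 + 512 \left(-78\right)}{6880}\right) = -3293377 + \left(\left(-2350523\right) \left(- \frac{1}{1533434}\right) + \left(302 - 39936\right) \frac{1}{6880}\right) = -3293377 + \left(\frac{335789}{219062} - \frac{19817}{3440}\right) = -3293377 - \frac{1593018747}{376786640} = - \frac{1240902047102027}{376786640}$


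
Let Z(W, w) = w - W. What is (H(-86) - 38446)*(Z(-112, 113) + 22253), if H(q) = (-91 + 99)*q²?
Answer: 465789116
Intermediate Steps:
H(q) = 8*q²
(H(-86) - 38446)*(Z(-112, 113) + 22253) = (8*(-86)² - 38446)*((113 - 1*(-112)) + 22253) = (8*7396 - 38446)*((113 + 112) + 22253) = (59168 - 38446)*(225 + 22253) = 20722*22478 = 465789116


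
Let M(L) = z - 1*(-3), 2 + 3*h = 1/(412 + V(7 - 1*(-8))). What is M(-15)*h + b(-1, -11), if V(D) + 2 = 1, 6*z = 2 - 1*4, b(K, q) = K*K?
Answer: -2869/3699 ≈ -0.77561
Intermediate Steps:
b(K, q) = K**2
z = -1/3 (z = (2 - 1*4)/6 = (2 - 4)/6 = (1/6)*(-2) = -1/3 ≈ -0.33333)
V(D) = -1 (V(D) = -2 + 1 = -1)
h = -821/1233 (h = -2/3 + 1/(3*(412 - 1)) = -2/3 + (1/3)/411 = -2/3 + (1/3)*(1/411) = -2/3 + 1/1233 = -821/1233 ≈ -0.66586)
M(L) = 8/3 (M(L) = -1/3 - 1*(-3) = -1/3 + 3 = 8/3)
M(-15)*h + b(-1, -11) = (8/3)*(-821/1233) + (-1)**2 = -6568/3699 + 1 = -2869/3699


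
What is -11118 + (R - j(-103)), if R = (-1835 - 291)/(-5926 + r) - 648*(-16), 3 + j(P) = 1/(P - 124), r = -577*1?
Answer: -1102218102/1476181 ≈ -746.67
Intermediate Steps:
r = -577
j(P) = -3 + 1/(-124 + P) (j(P) = -3 + 1/(P - 124) = -3 + 1/(-124 + P))
R = 67425230/6503 (R = (-1835 - 291)/(-5926 - 577) - 648*(-16) = -2126/(-6503) + 10368 = -2126*(-1/6503) + 10368 = 2126/6503 + 10368 = 67425230/6503 ≈ 10368.)
-11118 + (R - j(-103)) = -11118 + (67425230/6503 - (373 - 3*(-103))/(-124 - 103)) = -11118 + (67425230/6503 - (373 + 309)/(-227)) = -11118 + (67425230/6503 - (-1)*682/227) = -11118 + (67425230/6503 - 1*(-682/227)) = -11118 + (67425230/6503 + 682/227) = -11118 + 15309962256/1476181 = -1102218102/1476181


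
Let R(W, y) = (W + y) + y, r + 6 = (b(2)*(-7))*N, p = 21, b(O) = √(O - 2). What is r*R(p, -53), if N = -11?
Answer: 510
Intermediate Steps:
b(O) = √(-2 + O)
r = -6 (r = -6 + (√(-2 + 2)*(-7))*(-11) = -6 + (√0*(-7))*(-11) = -6 + (0*(-7))*(-11) = -6 + 0*(-11) = -6 + 0 = -6)
R(W, y) = W + 2*y
r*R(p, -53) = -6*(21 + 2*(-53)) = -6*(21 - 106) = -6*(-85) = 510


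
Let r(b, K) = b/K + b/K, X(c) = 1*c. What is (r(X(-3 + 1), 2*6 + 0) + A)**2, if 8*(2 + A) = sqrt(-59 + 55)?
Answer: 775/144 - 7*I/6 ≈ 5.3819 - 1.1667*I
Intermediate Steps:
X(c) = c
r(b, K) = 2*b/K
A = -2 + I/4 (A = -2 + sqrt(-59 + 55)/8 = -2 + sqrt(-4)/8 = -2 + (2*I)/8 = -2 + I/4 ≈ -2.0 + 0.25*I)
(r(X(-3 + 1), 2*6 + 0) + A)**2 = (2*(-3 + 1)/(2*6 + 0) + (-2 + I/4))**2 = (2*(-2)/(12 + 0) + (-2 + I/4))**2 = (2*(-2)/12 + (-2 + I/4))**2 = (2*(-2)*(1/12) + (-2 + I/4))**2 = (-1/3 + (-2 + I/4))**2 = (-7/3 + I/4)**2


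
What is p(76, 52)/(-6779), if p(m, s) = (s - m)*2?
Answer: 48/6779 ≈ 0.0070807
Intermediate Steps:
p(m, s) = -2*m + 2*s
p(76, 52)/(-6779) = (-2*76 + 2*52)/(-6779) = (-152 + 104)*(-1/6779) = -48*(-1/6779) = 48/6779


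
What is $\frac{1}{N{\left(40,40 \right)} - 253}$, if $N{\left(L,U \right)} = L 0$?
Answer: $- \frac{1}{253} \approx -0.0039526$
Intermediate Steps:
$N{\left(L,U \right)} = 0$
$\frac{1}{N{\left(40,40 \right)} - 253} = \frac{1}{0 - 253} = \frac{1}{-253} = - \frac{1}{253}$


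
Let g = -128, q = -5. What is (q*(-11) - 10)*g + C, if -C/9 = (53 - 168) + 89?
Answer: -5526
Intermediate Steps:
C = 234 (C = -9*((53 - 168) + 89) = -9*(-115 + 89) = -9*(-26) = 234)
(q*(-11) - 10)*g + C = (-5*(-11) - 10)*(-128) + 234 = (55 - 10)*(-128) + 234 = 45*(-128) + 234 = -5760 + 234 = -5526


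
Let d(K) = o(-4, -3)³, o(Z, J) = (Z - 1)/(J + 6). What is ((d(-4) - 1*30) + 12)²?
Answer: 373321/729 ≈ 512.10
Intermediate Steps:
o(Z, J) = (-1 + Z)/(6 + J)
d(K) = -125/27 (d(K) = ((-1 - 4)/(6 - 3))³ = (-5/3)³ = -125/27)
((d(-4) - 1*30) + 12)² = ((-125/27 - 1*30) + 12)² = ((-125/27 - 30) + 12)² = (-935/27 + 12)² = (-611/27)² = 373321/729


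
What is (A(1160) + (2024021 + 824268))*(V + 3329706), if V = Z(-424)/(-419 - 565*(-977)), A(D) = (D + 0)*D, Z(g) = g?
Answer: 7973682314507218/571 ≈ 1.3964e+13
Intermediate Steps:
A(D) = D**2 (A(D) = D*D = D**2)
V = -212/275793 (V = -424/(-419 - 565*(-977)) = -424/(-419 + 552005) = -424/551586 = -424*1/551586 = -212/275793 ≈ -0.00076869)
(A(1160) + (2024021 + 824268))*(V + 3329706) = (1160**2 + (2024021 + 824268))*(-212/275793 + 3329706) = (1345600 + 2848289)*(918309606646/275793) = 4193889*(918309606646/275793) = 7973682314507218/571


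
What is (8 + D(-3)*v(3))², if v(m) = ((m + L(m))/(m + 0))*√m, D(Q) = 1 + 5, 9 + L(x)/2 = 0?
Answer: 2764 - 480*√3 ≈ 1932.6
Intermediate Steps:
L(x) = -18 (L(x) = -18 + 2*0 = -18 + 0 = -18)
D(Q) = 6
v(m) = (-18 + m)/√m (v(m) = ((m - 18)/(m + 0))*√m = ((-18 + m)/m)*√m = (-18 + m)/√m)
(8 + D(-3)*v(3))² = (8 + 6*((-18 + 3)/√3))² = (8 + 6*((√3/3)*(-15)))² = (8 + 6*(-5*√3))² = (8 - 30*√3)²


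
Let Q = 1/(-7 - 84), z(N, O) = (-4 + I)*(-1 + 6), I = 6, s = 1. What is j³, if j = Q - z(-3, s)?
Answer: -756058031/753571 ≈ -1003.3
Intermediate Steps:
z(N, O) = 10 (z(N, O) = (-4 + 6)*(-1 + 6) = 2*5 = 10)
Q = -1/91 (Q = 1/(-91) = -1/91 ≈ -0.010989)
j = -911/91 (j = -1/91 - 1*10 = -1/91 - 10 = -911/91 ≈ -10.011)
j³ = (-911/91)³ = -756058031/753571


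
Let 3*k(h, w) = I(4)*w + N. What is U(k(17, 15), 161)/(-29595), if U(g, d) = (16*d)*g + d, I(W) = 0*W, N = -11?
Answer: 27853/88785 ≈ 0.31371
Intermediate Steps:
I(W) = 0
k(h, w) = -11/3 (k(h, w) = (0*w - 11)/3 = (0 - 11)/3 = (⅓)*(-11) = -11/3)
U(g, d) = d + 16*d*g (U(g, d) = 16*d*g + d = d + 16*d*g)
U(k(17, 15), 161)/(-29595) = (161*(1 + 16*(-11/3)))/(-29595) = (161*(1 - 176/3))*(-1/29595) = (161*(-173/3))*(-1/29595) = -27853/3*(-1/29595) = 27853/88785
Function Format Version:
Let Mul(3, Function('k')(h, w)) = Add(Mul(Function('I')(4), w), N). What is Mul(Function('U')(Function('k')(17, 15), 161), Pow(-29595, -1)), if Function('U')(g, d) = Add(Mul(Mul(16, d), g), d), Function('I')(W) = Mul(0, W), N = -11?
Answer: Rational(27853, 88785) ≈ 0.31371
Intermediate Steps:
Function('I')(W) = 0
Function('k')(h, w) = Rational(-11, 3) (Function('k')(h, w) = Mul(Rational(1, 3), Add(Mul(0, w), -11)) = Mul(Rational(1, 3), Add(0, -11)) = Mul(Rational(1, 3), -11) = Rational(-11, 3))
Function('U')(g, d) = Add(d, Mul(16, d, g)) (Function('U')(g, d) = Add(Mul(16, d, g), d) = Add(d, Mul(16, d, g)))
Mul(Function('U')(Function('k')(17, 15), 161), Pow(-29595, -1)) = Mul(Mul(161, Add(1, Mul(16, Rational(-11, 3)))), Pow(-29595, -1)) = Mul(Mul(161, Add(1, Rational(-176, 3))), Rational(-1, 29595)) = Mul(Mul(161, Rational(-173, 3)), Rational(-1, 29595)) = Mul(Rational(-27853, 3), Rational(-1, 29595)) = Rational(27853, 88785)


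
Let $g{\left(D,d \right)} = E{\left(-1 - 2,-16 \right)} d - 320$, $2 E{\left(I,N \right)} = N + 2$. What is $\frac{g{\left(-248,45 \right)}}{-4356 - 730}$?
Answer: $\frac{635}{5086} \approx 0.12485$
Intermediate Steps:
$E{\left(I,N \right)} = 1 + \frac{N}{2}$ ($E{\left(I,N \right)} = \frac{N + 2}{2} = \frac{2 + N}{2} = 1 + \frac{N}{2}$)
$g{\left(D,d \right)} = -320 - 7 d$ ($g{\left(D,d \right)} = \left(1 + \frac{1}{2} \left(-16\right)\right) d - 320 = \left(1 - 8\right) d - 320 = - 7 d - 320 = -320 - 7 d$)
$\frac{g{\left(-248,45 \right)}}{-4356 - 730} = \frac{-320 - 315}{-4356 - 730} = - \frac{635}{-5086} = \left(-635\right) \left(- \frac{1}{5086}\right) = \frac{635}{5086}$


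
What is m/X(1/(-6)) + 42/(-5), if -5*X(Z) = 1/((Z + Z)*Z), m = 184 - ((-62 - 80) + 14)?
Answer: -1426/15 ≈ -95.067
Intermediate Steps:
m = 312 (m = 184 - (-142 + 14) = 184 - 1*(-128) = 184 + 128 = 312)
X(Z) = -1/(10*Z**2) (X(Z) = -1/(5*(Z + Z)*Z) = -1/(5*(2*Z)*Z) = -1/(2*Z)/(5*Z) = -1/(10*Z**2))
m/X(1/(-6)) + 42/(-5) = 312/((-1/(10*(1/(-6))**2))) + 42/(-5) = 312/((-1/(10*(-1/6)**2))) + 42*(-1/5) = 312/((-1/10*36)) - 42/5 = 312/(-18/5) - 42/5 = 312*(-5/18) - 42/5 = -260/3 - 42/5 = -1426/15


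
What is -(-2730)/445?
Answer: 546/89 ≈ 6.1348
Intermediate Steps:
-(-2730)/445 = -21*(-26/89) = 546/89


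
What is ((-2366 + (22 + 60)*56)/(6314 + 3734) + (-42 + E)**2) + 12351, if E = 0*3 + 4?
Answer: 69307193/5024 ≈ 13795.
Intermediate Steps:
E = 4 (E = 0 + 4 = 4)
((-2366 + (22 + 60)*56)/(6314 + 3734) + (-42 + E)**2) + 12351 = ((-2366 + (22 + 60)*56)/(6314 + 3734) + (-42 + 4)**2) + 12351 = ((-2366 + 82*56)/10048 + (-38)**2) + 12351 = ((-2366 + 4592)*(1/10048) + 1444) + 12351 = (2226*(1/10048) + 1444) + 12351 = (1113/5024 + 1444) + 12351 = 7255769/5024 + 12351 = 69307193/5024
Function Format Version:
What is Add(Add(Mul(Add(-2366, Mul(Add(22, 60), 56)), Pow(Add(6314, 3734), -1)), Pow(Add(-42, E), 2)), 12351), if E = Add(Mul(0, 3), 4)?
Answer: Rational(69307193, 5024) ≈ 13795.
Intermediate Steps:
E = 4 (E = Add(0, 4) = 4)
Add(Add(Mul(Add(-2366, Mul(Add(22, 60), 56)), Pow(Add(6314, 3734), -1)), Pow(Add(-42, E), 2)), 12351) = Add(Add(Mul(Add(-2366, Mul(Add(22, 60), 56)), Pow(Add(6314, 3734), -1)), Pow(Add(-42, 4), 2)), 12351) = Add(Add(Mul(Add(-2366, Mul(82, 56)), Pow(10048, -1)), Pow(-38, 2)), 12351) = Add(Add(Mul(Add(-2366, 4592), Rational(1, 10048)), 1444), 12351) = Add(Add(Mul(2226, Rational(1, 10048)), 1444), 12351) = Add(Add(Rational(1113, 5024), 1444), 12351) = Add(Rational(7255769, 5024), 12351) = Rational(69307193, 5024)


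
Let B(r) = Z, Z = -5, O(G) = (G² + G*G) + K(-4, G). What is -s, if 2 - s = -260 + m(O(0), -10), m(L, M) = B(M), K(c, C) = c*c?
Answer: -267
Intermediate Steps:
K(c, C) = c²
O(G) = 16 + 2*G² (O(G) = (G² + G*G) + (-4)² = (G² + G²) + 16 = 2*G² + 16 = 16 + 2*G²)
B(r) = -5
m(L, M) = -5
s = 267 (s = 2 - (-260 - 5) = 2 - 1*(-265) = 2 + 265 = 267)
-s = -1*267 = -267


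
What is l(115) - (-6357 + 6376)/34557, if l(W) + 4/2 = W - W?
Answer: -69133/34557 ≈ -2.0005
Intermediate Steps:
l(W) = -2 (l(W) = -2 + (W - W) = -2 + 0 = -2)
l(115) - (-6357 + 6376)/34557 = -2 - (-6357 + 6376)/34557 = -2 - 19/34557 = -69133/34557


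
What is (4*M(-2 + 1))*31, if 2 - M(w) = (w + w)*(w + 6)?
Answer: 1488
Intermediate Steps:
M(w) = 2 - 2*w*(6 + w) (M(w) = 2 - (w + w)*(w + 6) = 2 - 2*w*(6 + w))
(4*M(-2 + 1))*31 = (4*(2 - 12*(-2 + 1) - 2*(-2 + 1)²))*31 = (4*(2 - 12*(-1) - 2*(-1)²))*31 = (4*(2 + 12 - 2*1))*31 = (4*(2 + 12 - 2))*31 = (4*12)*31 = 48*31 = 1488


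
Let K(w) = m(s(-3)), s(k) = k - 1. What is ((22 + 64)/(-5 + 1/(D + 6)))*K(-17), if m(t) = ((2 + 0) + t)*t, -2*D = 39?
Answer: -18576/137 ≈ -135.59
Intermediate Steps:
D = -39/2 (D = -1/2*39 = -39/2 ≈ -19.500)
s(k) = -1 + k
m(t) = t*(2 + t) (m(t) = (2 + t)*t = t*(2 + t))
K(w) = 8 (K(w) = (-1 - 3)*(2 + (-1 - 3)) = -4*(2 - 4) = -4*(-2) = 8)
((22 + 64)/(-5 + 1/(D + 6)))*K(-17) = ((22 + 64)/(-5 + 1/(-39/2 + 6)))*8 = (86/(-5 + 1/(-27/2)))*8 = (86/(-5 - 2/27))*8 = (86/(-137/27))*8 = (86*(-27/137))*8 = -2322/137*8 = -18576/137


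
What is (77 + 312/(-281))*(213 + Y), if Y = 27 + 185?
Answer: 9063125/281 ≈ 32253.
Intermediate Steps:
Y = 212
(77 + 312/(-281))*(213 + Y) = (77 + 312/(-281))*(213 + 212) = (77 + 312*(-1/281))*425 = (77 - 312/281)*425 = (21325/281)*425 = 9063125/281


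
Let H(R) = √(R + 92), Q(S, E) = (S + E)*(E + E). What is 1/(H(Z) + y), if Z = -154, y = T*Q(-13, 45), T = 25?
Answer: 36000/2592000031 - I*√62/5184000062 ≈ 1.3889e-5 - 1.5189e-9*I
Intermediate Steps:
Q(S, E) = 2*E*(E + S) (Q(S, E) = (E + S)*(2*E) = 2*E*(E + S))
y = 72000 (y = 25*(2*45*(45 - 13)) = 25*(2*45*32) = 25*2880 = 72000)
H(R) = √(92 + R)
1/(H(Z) + y) = 1/(√(92 - 154) + 72000) = 1/(√(-62) + 72000) = 1/(I*√62 + 72000) = 1/(72000 + I*√62)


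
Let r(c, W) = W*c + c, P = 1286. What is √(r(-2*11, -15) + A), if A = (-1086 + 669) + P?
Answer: √1177 ≈ 34.307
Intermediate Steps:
r(c, W) = c + W*c
A = 869 (A = (-1086 + 669) + 1286 = -417 + 1286 = 869)
√(r(-2*11, -15) + A) = √((-2*11)*(1 - 15) + 869) = √(-22*(-14) + 869) = √(308 + 869) = √1177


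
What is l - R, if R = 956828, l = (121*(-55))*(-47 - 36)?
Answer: -404463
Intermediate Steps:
l = 552365 (l = -6655*(-83) = 552365)
l - R = 552365 - 1*956828 = 552365 - 956828 = -404463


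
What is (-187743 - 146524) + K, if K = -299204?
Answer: -633471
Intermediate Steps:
(-187743 - 146524) + K = (-187743 - 146524) - 299204 = -334267 - 299204 = -633471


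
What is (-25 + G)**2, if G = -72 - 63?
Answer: 25600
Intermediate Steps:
G = -135
(-25 + G)**2 = (-25 - 135)**2 = (-160)**2 = 25600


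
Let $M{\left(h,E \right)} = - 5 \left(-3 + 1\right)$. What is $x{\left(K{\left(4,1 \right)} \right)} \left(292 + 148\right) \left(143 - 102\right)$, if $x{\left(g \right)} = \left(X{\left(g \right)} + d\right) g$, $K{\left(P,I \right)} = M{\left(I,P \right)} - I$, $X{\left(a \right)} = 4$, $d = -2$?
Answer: $324720$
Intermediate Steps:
$M{\left(h,E \right)} = 10$ ($M{\left(h,E \right)} = \left(-5\right) \left(-2\right) = 10$)
$K{\left(P,I \right)} = 10 - I$
$x{\left(g \right)} = 2 g$ ($x{\left(g \right)} = \left(4 - 2\right) g = 2 g$)
$x{\left(K{\left(4,1 \right)} \right)} \left(292 + 148\right) \left(143 - 102\right) = 2 \left(10 - 1\right) \left(292 + 148\right) \left(143 - 102\right) = 2 \left(10 - 1\right) 440 \cdot 41 = 2 \cdot 9 \cdot 18040 = 18 \cdot 18040 = 324720$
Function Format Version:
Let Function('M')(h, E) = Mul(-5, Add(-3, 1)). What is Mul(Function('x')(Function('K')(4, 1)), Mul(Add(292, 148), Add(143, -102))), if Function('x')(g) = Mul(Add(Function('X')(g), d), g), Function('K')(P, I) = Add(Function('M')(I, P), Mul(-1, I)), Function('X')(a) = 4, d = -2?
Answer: 324720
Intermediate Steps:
Function('M')(h, E) = 10 (Function('M')(h, E) = Mul(-5, -2) = 10)
Function('K')(P, I) = Add(10, Mul(-1, I))
Function('x')(g) = Mul(2, g) (Function('x')(g) = Mul(Add(4, -2), g) = Mul(2, g))
Mul(Function('x')(Function('K')(4, 1)), Mul(Add(292, 148), Add(143, -102))) = Mul(Mul(2, Add(10, Mul(-1, 1))), Mul(Add(292, 148), Add(143, -102))) = Mul(Mul(2, Add(10, -1)), Mul(440, 41)) = Mul(Mul(2, 9), 18040) = Mul(18, 18040) = 324720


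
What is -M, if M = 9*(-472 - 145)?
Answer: 5553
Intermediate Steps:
M = -5553 (M = 9*(-617) = -5553)
-M = -1*(-5553) = 5553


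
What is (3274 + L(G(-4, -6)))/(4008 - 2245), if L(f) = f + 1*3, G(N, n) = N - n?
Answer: 3279/1763 ≈ 1.8599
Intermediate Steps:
L(f) = 3 + f (L(f) = f + 3 = 3 + f)
(3274 + L(G(-4, -6)))/(4008 - 2245) = (3274 + (3 + (-4 - 1*(-6))))/(4008 - 2245) = (3274 + (3 + (-4 + 6)))/1763 = (3274 + (3 + 2))*(1/1763) = (3274 + 5)*(1/1763) = 3279*(1/1763) = 3279/1763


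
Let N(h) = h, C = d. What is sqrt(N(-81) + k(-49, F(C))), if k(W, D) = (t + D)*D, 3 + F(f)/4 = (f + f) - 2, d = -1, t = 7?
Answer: 13*sqrt(3) ≈ 22.517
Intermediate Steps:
C = -1
F(f) = -20 + 8*f (F(f) = -12 + 4*((f + f) - 2) = -12 + 4*(2*f - 2) = -12 + 4*(-2 + 2*f) = -12 + (-8 + 8*f) = -20 + 8*f)
k(W, D) = D*(7 + D) (k(W, D) = (7 + D)*D = D*(7 + D))
sqrt(N(-81) + k(-49, F(C))) = sqrt(-81 + (-20 + 8*(-1))*(7 + (-20 + 8*(-1)))) = sqrt(-81 + (-20 - 8)*(7 + (-20 - 8))) = sqrt(-81 - 28*(7 - 28)) = sqrt(-81 - 28*(-21)) = sqrt(-81 + 588) = sqrt(507) = 13*sqrt(3)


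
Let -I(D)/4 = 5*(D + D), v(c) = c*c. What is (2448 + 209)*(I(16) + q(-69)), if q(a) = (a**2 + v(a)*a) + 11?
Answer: -861869689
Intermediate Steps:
v(c) = c**2
I(D) = -40*D (I(D) = -20*(D + D) = -20*2*D = -40*D)
q(a) = 11 + a**2 + a**3 (q(a) = (a**2 + a**2*a) + 11 = (a**2 + a**3) + 11 = 11 + a**2 + a**3)
(2448 + 209)*(I(16) + q(-69)) = (2448 + 209)*(-40*16 + (11 + (-69)**2 + (-69)**3)) = 2657*(-640 + (11 + 4761 - 328509)) = 2657*(-640 - 323737) = 2657*(-324377) = -861869689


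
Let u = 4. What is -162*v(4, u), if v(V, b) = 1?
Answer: -162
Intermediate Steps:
-162*v(4, u) = -162*1 = -162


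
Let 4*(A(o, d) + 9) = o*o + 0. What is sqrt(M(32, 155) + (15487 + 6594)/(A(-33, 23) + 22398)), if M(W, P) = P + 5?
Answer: 2*sqrt(330662173245)/90645 ≈ 12.688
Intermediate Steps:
M(W, P) = 5 + P
A(o, d) = -9 + o**2/4 (A(o, d) = -9 + (o*o + 0)/4 = -9 + (o**2 + 0)/4 = -9 + o**2/4)
sqrt(M(32, 155) + (15487 + 6594)/(A(-33, 23) + 22398)) = sqrt((5 + 155) + (15487 + 6594)/((-9 + (1/4)*(-33)**2) + 22398)) = sqrt(160 + 22081/((-9 + (1/4)*1089) + 22398)) = sqrt(160 + 22081/((-9 + 1089/4) + 22398)) = sqrt(160 + 22081/(1053/4 + 22398)) = sqrt(160 + 22081/(90645/4)) = sqrt(160 + 22081*(4/90645)) = sqrt(160 + 88324/90645) = sqrt(14591524/90645) = 2*sqrt(330662173245)/90645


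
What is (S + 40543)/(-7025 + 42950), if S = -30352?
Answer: 3397/11975 ≈ 0.28367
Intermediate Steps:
(S + 40543)/(-7025 + 42950) = (-30352 + 40543)/(-7025 + 42950) = 10191/35925 = 10191*(1/35925) = 3397/11975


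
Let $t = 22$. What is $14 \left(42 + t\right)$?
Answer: $896$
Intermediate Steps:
$14 \left(42 + t\right) = 14 \left(42 + 22\right) = 14 \cdot 64 = 896$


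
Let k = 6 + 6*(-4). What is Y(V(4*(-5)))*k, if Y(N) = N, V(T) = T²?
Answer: -7200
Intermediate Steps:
k = -18 (k = 6 - 24 = -18)
Y(V(4*(-5)))*k = (4*(-5))²*(-18) = (-20)²*(-18) = 400*(-18) = -7200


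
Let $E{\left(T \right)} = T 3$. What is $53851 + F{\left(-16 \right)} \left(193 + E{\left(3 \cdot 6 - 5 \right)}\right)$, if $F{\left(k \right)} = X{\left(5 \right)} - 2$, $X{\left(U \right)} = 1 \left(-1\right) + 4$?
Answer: $54083$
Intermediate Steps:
$X{\left(U \right)} = 3$ ($X{\left(U \right)} = -1 + 4 = 3$)
$E{\left(T \right)} = 3 T$
$F{\left(k \right)} = 1$ ($F{\left(k \right)} = 3 - 2 = 1$)
$53851 + F{\left(-16 \right)} \left(193 + E{\left(3 \cdot 6 - 5 \right)}\right) = 53851 + 1 \left(193 + 3 \left(3 \cdot 6 - 5\right)\right) = 53851 + 1 \left(193 + 3 \left(18 - 5\right)\right) = 53851 + 1 \left(193 + 3 \cdot 13\right) = 53851 + 1 \left(193 + 39\right) = 53851 + 1 \cdot 232 = 53851 + 232 = 54083$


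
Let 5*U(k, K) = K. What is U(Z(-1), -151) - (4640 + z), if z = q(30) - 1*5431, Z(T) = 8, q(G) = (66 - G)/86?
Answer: 163482/215 ≈ 760.38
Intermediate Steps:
q(G) = 33/43 - G/86 (q(G) = (66 - G)*(1/86) = 33/43 - G/86)
U(k, K) = K/5
z = -233515/43 (z = (33/43 - 1/86*30) - 1*5431 = (33/43 - 15/43) - 5431 = 18/43 - 5431 = -233515/43 ≈ -5430.6)
U(Z(-1), -151) - (4640 + z) = (⅕)*(-151) - (4640 - 233515/43) = -151/5 - 1*(-33995/43) = -151/5 + 33995/43 = 163482/215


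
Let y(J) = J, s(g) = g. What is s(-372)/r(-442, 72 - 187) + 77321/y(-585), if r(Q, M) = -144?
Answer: -303239/2340 ≈ -129.59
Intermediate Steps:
s(-372)/r(-442, 72 - 187) + 77321/y(-585) = -372/(-144) + 77321/(-585) = -372*(-1/144) + 77321*(-1/585) = 31/12 - 77321/585 = -303239/2340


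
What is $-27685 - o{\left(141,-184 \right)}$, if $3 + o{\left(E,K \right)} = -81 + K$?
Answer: $-27417$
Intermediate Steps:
$o{\left(E,K \right)} = -84 + K$ ($o{\left(E,K \right)} = -3 + \left(-81 + K\right) = -84 + K$)
$-27685 - o{\left(141,-184 \right)} = -27685 - \left(-84 - 184\right) = -27685 - -268 = -27685 + 268 = -27417$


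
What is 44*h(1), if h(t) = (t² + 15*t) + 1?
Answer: 748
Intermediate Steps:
h(t) = 1 + t² + 15*t
44*h(1) = 44*(1 + 1² + 15*1) = 44*(1 + 1 + 15) = 44*17 = 748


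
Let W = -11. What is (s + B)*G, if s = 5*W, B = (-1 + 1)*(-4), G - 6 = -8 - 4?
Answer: 330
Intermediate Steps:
G = -6 (G = 6 + (-8 - 4) = 6 - 12 = -6)
B = 0 (B = 0*(-4) = 0)
s = -55 (s = 5*(-11) = -55)
(s + B)*G = (-55 + 0)*(-6) = -55*(-6) = 330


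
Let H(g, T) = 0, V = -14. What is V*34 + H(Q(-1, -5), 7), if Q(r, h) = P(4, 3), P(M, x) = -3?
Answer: -476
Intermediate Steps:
Q(r, h) = -3
V*34 + H(Q(-1, -5), 7) = -14*34 + 0 = -476 + 0 = -476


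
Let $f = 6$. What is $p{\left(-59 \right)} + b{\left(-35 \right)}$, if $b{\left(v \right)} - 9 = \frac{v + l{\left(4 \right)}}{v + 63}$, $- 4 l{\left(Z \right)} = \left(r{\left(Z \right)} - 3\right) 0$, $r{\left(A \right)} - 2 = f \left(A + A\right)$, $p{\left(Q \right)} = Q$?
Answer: $- \frac{205}{4} \approx -51.25$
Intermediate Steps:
$r{\left(A \right)} = 2 + 12 A$ ($r{\left(A \right)} = 2 + 6 \left(A + A\right) = 2 + 6 \cdot 2 A = 2 + 12 A$)
$l{\left(Z \right)} = 0$ ($l{\left(Z \right)} = - \frac{\left(\left(2 + 12 Z\right) - 3\right) 0}{4} = - \frac{\left(-1 + 12 Z\right) 0}{4} = \left(- \frac{1}{4}\right) 0 = 0$)
$b{\left(v \right)} = 9 + \frac{v}{63 + v}$ ($b{\left(v \right)} = 9 + \frac{v + 0}{v + 63} = 9 + \frac{v}{63 + v}$)
$p{\left(-59 \right)} + b{\left(-35 \right)} = -59 + \frac{567 + 10 \left(-35\right)}{63 - 35} = -59 + \frac{567 - 350}{28} = -59 + \frac{1}{28} \cdot 217 = -59 + \frac{31}{4} = - \frac{205}{4}$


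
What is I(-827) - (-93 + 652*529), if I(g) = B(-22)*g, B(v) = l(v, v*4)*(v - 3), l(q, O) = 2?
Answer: -303465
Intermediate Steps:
B(v) = -6 + 2*v (B(v) = 2*(v - 3) = 2*(-3 + v) = -6 + 2*v)
I(g) = -50*g (I(g) = (-6 + 2*(-22))*g = (-6 - 44)*g = -50*g)
I(-827) - (-93 + 652*529) = -50*(-827) - (-93 + 652*529) = 41350 - (-93 + 344908) = 41350 - 1*344815 = 41350 - 344815 = -303465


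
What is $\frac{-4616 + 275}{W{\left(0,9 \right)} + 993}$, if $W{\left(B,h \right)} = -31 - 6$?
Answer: $- \frac{4341}{956} \approx -4.5408$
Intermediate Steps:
$W{\left(B,h \right)} = -37$ ($W{\left(B,h \right)} = -31 - 6 = -37$)
$\frac{-4616 + 275}{W{\left(0,9 \right)} + 993} = \frac{-4616 + 275}{-37 + 993} = - \frac{4341}{956}$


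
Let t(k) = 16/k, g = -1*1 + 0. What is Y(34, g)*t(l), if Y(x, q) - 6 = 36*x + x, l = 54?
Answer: 10112/27 ≈ 374.52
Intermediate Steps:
g = -1 (g = -1 + 0 = -1)
Y(x, q) = 6 + 37*x (Y(x, q) = 6 + (36*x + x) = 6 + 37*x)
t(k) = 16/k
Y(34, g)*t(l) = (6 + 37*34)*(16/54) = (6 + 1258)*(16*(1/54)) = 1264*(8/27) = 10112/27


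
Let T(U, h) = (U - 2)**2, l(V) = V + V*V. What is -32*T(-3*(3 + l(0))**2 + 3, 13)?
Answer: -21632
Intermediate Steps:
l(V) = V + V**2
T(U, h) = (-2 + U)**2
-32*T(-3*(3 + l(0))**2 + 3, 13) = -32*(-2 + (-3*(3 + 0*(1 + 0))**2 + 3))**2 = -32*(-2 + (-3*(3 + 0*1)**2 + 3))**2 = -32*(-2 + (-3*(3 + 0)**2 + 3))**2 = -32*(-2 + (-3*3**2 + 3))**2 = -32*(-2 + (-3*9 + 3))**2 = -32*(-2 + (-27 + 3))**2 = -32*(-2 - 24)**2 = -32*(-26)**2 = -32*676 = -21632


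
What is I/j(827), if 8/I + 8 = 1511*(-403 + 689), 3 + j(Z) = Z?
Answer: 1/44510214 ≈ 2.2467e-8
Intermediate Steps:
j(Z) = -3 + Z
I = 4/216069 (I = 8/(-8 + 1511*(-403 + 689)) = 8/(-8 + 1511*286) = 8/(-8 + 432146) = 8/432138 = 8*(1/432138) = 4/216069 ≈ 1.8513e-5)
I/j(827) = 4/(216069*(-3 + 827)) = (4/216069)/824 = (4/216069)*(1/824) = 1/44510214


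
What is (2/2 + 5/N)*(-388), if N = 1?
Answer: -2328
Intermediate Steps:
(2/2 + 5/N)*(-388) = (2/2 + 5/1)*(-388) = (2*(½) + 5*1)*(-388) = (1 + 5)*(-388) = 6*(-388) = -2328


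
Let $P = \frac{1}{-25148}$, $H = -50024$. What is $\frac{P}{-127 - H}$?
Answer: $- \frac{1}{1254809756} \approx -7.9693 \cdot 10^{-10}$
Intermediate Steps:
$P = - \frac{1}{25148} \approx -3.9765 \cdot 10^{-5}$
$\frac{P}{-127 - H} = - \frac{1}{25148 \left(-127 - -50024\right)} = - \frac{1}{25148 \left(-127 + 50024\right)} = - \frac{1}{25148 \cdot 49897} = \left(- \frac{1}{25148}\right) \frac{1}{49897} = - \frac{1}{1254809756}$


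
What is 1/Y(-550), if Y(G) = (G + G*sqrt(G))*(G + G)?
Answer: 1/333355000 - I*sqrt(22)/66671000 ≈ 2.9998e-9 - 7.0352e-8*I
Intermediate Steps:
Y(G) = 2*G*(G + G**(3/2)) (Y(G) = (G + G**(3/2))*(2*G) = 2*G*(G + G**(3/2)))
1/Y(-550) = 1/(2*(-550)**2 + 2*(-550)**(5/2)) = 1/(2*302500 + 2*(1512500*I*sqrt(22))) = 1/(605000 + 3025000*I*sqrt(22))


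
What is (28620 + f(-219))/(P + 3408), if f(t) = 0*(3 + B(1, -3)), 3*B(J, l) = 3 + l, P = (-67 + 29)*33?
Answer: 4770/359 ≈ 13.287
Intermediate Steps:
P = -1254 (P = -38*33 = -1254)
B(J, l) = 1 + l/3 (B(J, l) = (3 + l)/3 = 1 + l/3)
f(t) = 0 (f(t) = 0*(3 + (1 + (⅓)*(-3))) = 0*(3 + (1 - 1)) = 0*(3 + 0) = 0*3 = 0)
(28620 + f(-219))/(P + 3408) = (28620 + 0)/(-1254 + 3408) = 28620/2154 = 28620*(1/2154) = 4770/359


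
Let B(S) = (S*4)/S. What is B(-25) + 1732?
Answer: 1736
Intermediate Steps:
B(S) = 4 (B(S) = (4*S)/S = 4)
B(-25) + 1732 = 4 + 1732 = 1736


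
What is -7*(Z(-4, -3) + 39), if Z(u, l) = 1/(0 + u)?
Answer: -1085/4 ≈ -271.25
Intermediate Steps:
Z(u, l) = 1/u
-7*(Z(-4, -3) + 39) = -7*(1/(-4) + 39) = -7*(-¼ + 39) = -7*155/4 = -1085/4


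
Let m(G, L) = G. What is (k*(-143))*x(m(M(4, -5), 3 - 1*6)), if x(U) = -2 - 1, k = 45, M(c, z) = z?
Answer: 19305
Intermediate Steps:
x(U) = -3
(k*(-143))*x(m(M(4, -5), 3 - 1*6)) = (45*(-143))*(-3) = -6435*(-3) = 19305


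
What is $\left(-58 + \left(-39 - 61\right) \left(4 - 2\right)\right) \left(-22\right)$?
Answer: $5676$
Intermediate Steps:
$\left(-58 + \left(-39 - 61\right) \left(4 - 2\right)\right) \left(-22\right) = \left(-58 - 200\right) \left(-22\right) = \left(-258\right) \left(-22\right) = 5676$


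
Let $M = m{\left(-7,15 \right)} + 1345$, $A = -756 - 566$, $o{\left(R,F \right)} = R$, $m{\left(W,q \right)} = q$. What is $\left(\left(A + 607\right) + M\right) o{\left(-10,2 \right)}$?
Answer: $-6450$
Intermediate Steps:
$A = -1322$ ($A = -756 - 566 = -1322$)
$M = 1360$ ($M = 15 + 1345 = 1360$)
$\left(\left(A + 607\right) + M\right) o{\left(-10,2 \right)} = \left(\left(-1322 + 607\right) + 1360\right) \left(-10\right) = \left(-715 + 1360\right) \left(-10\right) = 645 \left(-10\right) = -6450$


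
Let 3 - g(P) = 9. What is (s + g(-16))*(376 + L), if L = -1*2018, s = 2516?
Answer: -4121420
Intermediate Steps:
g(P) = -6 (g(P) = 3 - 1*9 = 3 - 9 = -6)
L = -2018
(s + g(-16))*(376 + L) = (2516 - 6)*(376 - 2018) = 2510*(-1642) = -4121420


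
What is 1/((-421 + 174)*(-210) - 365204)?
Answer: -1/313334 ≈ -3.1915e-6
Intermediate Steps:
1/((-421 + 174)*(-210) - 365204) = 1/(-247*(-210) - 365204) = 1/(51870 - 365204) = 1/(-313334) = -1/313334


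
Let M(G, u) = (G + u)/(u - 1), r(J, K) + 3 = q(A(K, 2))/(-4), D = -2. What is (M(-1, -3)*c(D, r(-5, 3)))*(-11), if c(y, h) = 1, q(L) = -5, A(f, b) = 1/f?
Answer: -11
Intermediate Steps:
r(J, K) = -7/4 (r(J, K) = -3 - 5/(-4) = -3 - 5*(-¼) = -3 + 5/4 = -7/4)
M(G, u) = (G + u)/(-1 + u)
(M(-1, -3)*c(D, r(-5, 3)))*(-11) = (((-1 - 3)/(-1 - 3))*1)*(-11) = ((-4/(-4))*1)*(-11) = (-¼*(-4)*1)*(-11) = (1*1)*(-11) = 1*(-11) = -11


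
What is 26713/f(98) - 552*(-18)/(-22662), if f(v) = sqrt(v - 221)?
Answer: -552/1259 - 26713*I*sqrt(123)/123 ≈ -0.43844 - 2408.6*I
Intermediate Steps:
f(v) = sqrt(-221 + v)
26713/f(98) - 552*(-18)/(-22662) = 26713/(sqrt(-221 + 98)) - 552*(-18)/(-22662) = 26713/(sqrt(-123)) + 9936*(-1/22662) = 26713/((I*sqrt(123))) - 552/1259 = 26713*(-I*sqrt(123)/123) - 552/1259 = -26713*I*sqrt(123)/123 - 552/1259 = -552/1259 - 26713*I*sqrt(123)/123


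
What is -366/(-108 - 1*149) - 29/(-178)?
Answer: 72601/45746 ≈ 1.5870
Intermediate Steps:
-366/(-108 - 1*149) - 29/(-178) = -366/(-108 - 149) - 29*(-1/178) = -366/(-257) + 29/178 = -366*(-1/257) + 29/178 = 366/257 + 29/178 = 72601/45746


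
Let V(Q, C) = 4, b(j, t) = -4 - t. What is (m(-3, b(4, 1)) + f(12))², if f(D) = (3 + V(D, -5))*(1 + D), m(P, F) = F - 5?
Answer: 6561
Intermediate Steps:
m(P, F) = -5 + F
f(D) = 7 + 7*D (f(D) = (3 + 4)*(1 + D) = 7*(1 + D) = 7 + 7*D)
(m(-3, b(4, 1)) + f(12))² = ((-5 + (-4 - 1*1)) + (7 + 7*12))² = ((-5 + (-4 - 1)) + (7 + 84))² = ((-5 - 5) + 91)² = (-10 + 91)² = 81² = 6561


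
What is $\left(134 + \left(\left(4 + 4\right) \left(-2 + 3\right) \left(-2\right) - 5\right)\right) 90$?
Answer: $10170$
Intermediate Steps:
$\left(134 + \left(\left(4 + 4\right) \left(-2 + 3\right) \left(-2\right) - 5\right)\right) 90 = \left(134 + \left(8 \cdot 1 \left(-2\right) - 5\right)\right) 90 = \left(134 + \left(8 \left(-2\right) - 5\right)\right) 90 = \left(134 - 21\right) 90 = 113 \cdot 90 = 10170$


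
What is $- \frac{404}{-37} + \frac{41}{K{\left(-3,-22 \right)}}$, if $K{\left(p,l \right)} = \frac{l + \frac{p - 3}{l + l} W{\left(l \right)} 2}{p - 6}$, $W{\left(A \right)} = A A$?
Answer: $\frac{30787}{4070} \approx 7.5644$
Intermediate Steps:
$W{\left(A \right)} = A^{2}$
$K{\left(p,l \right)} = \frac{l + l \left(-3 + p\right)}{-6 + p}$ ($K{\left(p,l \right)} = \frac{l + \frac{p - 3}{l + l} l^{2} \cdot 2}{p - 6} = \frac{l + \frac{-3 + p}{2 l} l^{2} \cdot 2}{-6 + p} = \frac{l + \frac{l \left(-3 + p\right)}{2} \cdot 2}{-6 + p} = \frac{l + l \left(-3 + p\right)}{-6 + p}$)
$- \frac{404}{-37} + \frac{41}{K{\left(-3,-22 \right)}} = - \frac{404}{-37} + \frac{41}{\left(-22\right) \frac{1}{-6 - 3} \left(-2 - 3\right)} = \left(-404\right) \left(- \frac{1}{37}\right) + \frac{41}{\left(-22\right) \frac{1}{-9} \left(-5\right)} = \frac{404}{37} + \frac{41}{\left(-22\right) \left(- \frac{1}{9}\right) \left(-5\right)} = \frac{404}{37} + \frac{41}{- \frac{110}{9}} = \frac{404}{37} + 41 \left(- \frac{9}{110}\right) = \frac{404}{37} - \frac{369}{110} = \frac{30787}{4070}$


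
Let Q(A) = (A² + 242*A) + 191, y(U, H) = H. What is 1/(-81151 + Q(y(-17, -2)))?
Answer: -1/81440 ≈ -1.2279e-5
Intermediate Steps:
Q(A) = 191 + A² + 242*A
1/(-81151 + Q(y(-17, -2))) = 1/(-81151 + (191 + (-2)² + 242*(-2))) = 1/(-81151 + (191 + 4 - 484)) = 1/(-81151 - 289) = 1/(-81440) = -1/81440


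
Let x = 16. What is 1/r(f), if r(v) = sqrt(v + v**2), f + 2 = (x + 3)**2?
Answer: sqrt(3590)/21540 ≈ 0.0027816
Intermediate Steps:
f = 359 (f = -2 + (16 + 3)**2 = -2 + 19**2 = -2 + 361 = 359)
1/r(f) = 1/(sqrt(359*(1 + 359))) = 1/(sqrt(359*360)) = 1/(sqrt(129240)) = 1/(6*sqrt(3590)) = sqrt(3590)/21540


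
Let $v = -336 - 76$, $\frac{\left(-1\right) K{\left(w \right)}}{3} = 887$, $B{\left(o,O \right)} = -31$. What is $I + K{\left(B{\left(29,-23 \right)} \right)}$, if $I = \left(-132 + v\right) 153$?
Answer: $-85893$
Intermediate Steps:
$K{\left(w \right)} = -2661$ ($K{\left(w \right)} = \left(-3\right) 887 = -2661$)
$v = -412$ ($v = -336 - 76 = -412$)
$I = -83232$ ($I = \left(-132 - 412\right) 153 = \left(-544\right) 153 = -83232$)
$I + K{\left(B{\left(29,-23 \right)} \right)} = -83232 - 2661 = -85893$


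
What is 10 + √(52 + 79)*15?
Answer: 10 + 15*√131 ≈ 181.68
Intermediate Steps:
10 + √(52 + 79)*15 = 10 + √131*15 = 10 + 15*√131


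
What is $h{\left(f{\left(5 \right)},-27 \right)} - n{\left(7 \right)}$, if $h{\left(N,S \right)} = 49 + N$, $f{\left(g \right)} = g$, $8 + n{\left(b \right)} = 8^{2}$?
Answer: $-2$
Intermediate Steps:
$n{\left(b \right)} = 56$ ($n{\left(b \right)} = -8 + 8^{2} = -8 + 64 = 56$)
$h{\left(f{\left(5 \right)},-27 \right)} - n{\left(7 \right)} = \left(49 + 5\right) - 56 = 54 - 56 = -2$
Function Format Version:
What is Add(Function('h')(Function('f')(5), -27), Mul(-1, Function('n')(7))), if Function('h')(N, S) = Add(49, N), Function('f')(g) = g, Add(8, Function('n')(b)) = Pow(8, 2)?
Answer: -2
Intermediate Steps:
Function('n')(b) = 56 (Function('n')(b) = Add(-8, Pow(8, 2)) = Add(-8, 64) = 56)
Add(Function('h')(Function('f')(5), -27), Mul(-1, Function('n')(7))) = Add(Add(49, 5), Mul(-1, 56)) = Add(54, -56) = -2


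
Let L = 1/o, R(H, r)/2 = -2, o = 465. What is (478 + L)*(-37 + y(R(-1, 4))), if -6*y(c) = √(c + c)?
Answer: -8224027/465 - 222271*I*√2/1395 ≈ -17686.0 - 225.33*I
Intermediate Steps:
R(H, r) = -4 (R(H, r) = 2*(-2) = -4)
y(c) = -√2*√c/6 (y(c) = -√(c + c)/6 = -√2*√c/6)
L = 1/465 ≈ 0.0021505
(478 + L)*(-37 + y(R(-1, 4))) = (478 + 1/465)*(-37 - √2*√(-4)/6) = 222271*(-37 - √2*2*I/6)/465 = 222271*(-37 - I*√2/3)/465 = -8224027/465 - 222271*I*√2/1395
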